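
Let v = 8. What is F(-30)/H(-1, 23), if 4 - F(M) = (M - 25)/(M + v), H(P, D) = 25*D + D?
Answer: 3/1196 ≈ 0.0025084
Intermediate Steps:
H(P, D) = 26*D
F(M) = 4 - (-25 + M)/(8 + M) (F(M) = 4 - (M - 25)/(M + 8) = 4 - (-25 + M)/(8 + M))
F(-30)/H(-1, 23) = (3*(19 - 30)/(8 - 30))/((26*23)) = (3*(-11)/(-22))/598 = (3*(-1/22)*(-11))*(1/598) = (3/2)*(1/598) = 3/1196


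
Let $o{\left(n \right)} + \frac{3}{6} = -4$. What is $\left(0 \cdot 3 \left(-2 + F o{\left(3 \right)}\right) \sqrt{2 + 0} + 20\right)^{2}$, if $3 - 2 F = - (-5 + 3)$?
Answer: $400$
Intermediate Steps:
$o{\left(n \right)} = - \frac{9}{2}$ ($o{\left(n \right)} = - \frac{1}{2} - 4 = - \frac{9}{2}$)
$F = \frac{1}{2}$ ($F = \frac{3}{2} - \frac{\left(-1\right) \left(-5 + 3\right)}{2} = \frac{3}{2} - \frac{\left(-1\right) \left(-2\right)}{2} = \frac{3}{2} - 1 = \frac{1}{2} \approx 0.5$)
$\left(0 \cdot 3 \left(-2 + F o{\left(3 \right)}\right) \sqrt{2 + 0} + 20\right)^{2} = \left(0 \cdot 3 \left(-2 + \frac{1}{2} \left(- \frac{9}{2}\right)\right) \sqrt{2 + 0} + 20\right)^{2} = \left(0 \left(-2 - \frac{9}{4}\right) \sqrt{2} + 20\right)^{2} = \left(0 \left(- \frac{17}{4}\right) \sqrt{2} + 20\right)^{2} = \left(0 \sqrt{2} + 20\right)^{2} = \left(0 + 20\right)^{2} = 20^{2} = 400$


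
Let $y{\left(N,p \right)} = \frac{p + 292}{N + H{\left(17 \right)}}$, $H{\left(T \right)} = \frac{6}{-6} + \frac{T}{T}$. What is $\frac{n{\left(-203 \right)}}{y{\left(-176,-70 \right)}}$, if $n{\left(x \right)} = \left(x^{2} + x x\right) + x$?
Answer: $- \frac{2411640}{37} \approx -65179.0$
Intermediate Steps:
$H{\left(T \right)} = 0$ ($H{\left(T \right)} = 6 \left(- \frac{1}{6}\right) + 1 = -1 + 1 = 0$)
$y{\left(N,p \right)} = \frac{292 + p}{N}$ ($y{\left(N,p \right)} = \frac{p + 292}{N + 0} = \frac{292 + p}{N}$)
$n{\left(x \right)} = x + 2 x^{2}$ ($n{\left(x \right)} = \left(x^{2} + x^{2}\right) + x = 2 x^{2} + x = x + 2 x^{2}$)
$\frac{n{\left(-203 \right)}}{y{\left(-176,-70 \right)}} = \frac{\left(-203\right) \left(1 + 2 \left(-203\right)\right)}{\frac{1}{-176} \left(292 - 70\right)} = \frac{\left(-203\right) \left(1 - 406\right)}{\left(- \frac{1}{176}\right) 222} = \frac{\left(-203\right) \left(-405\right)}{- \frac{111}{88}} = 82215 \left(- \frac{88}{111}\right) = - \frac{2411640}{37}$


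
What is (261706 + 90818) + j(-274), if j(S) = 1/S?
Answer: 96591575/274 ≈ 3.5252e+5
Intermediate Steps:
(261706 + 90818) + j(-274) = (261706 + 90818) + 1/(-274) = 352524 - 1/274 = 96591575/274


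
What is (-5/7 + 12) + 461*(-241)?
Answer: -777628/7 ≈ -1.1109e+5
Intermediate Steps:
(-5/7 + 12) + 461*(-241) = ((1/7)*(-5) + 12) - 111101 = (-5/7 + 12) - 111101 = 79/7 - 111101 = -777628/7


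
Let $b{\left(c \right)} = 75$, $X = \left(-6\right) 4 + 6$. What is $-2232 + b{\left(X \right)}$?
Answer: $-2157$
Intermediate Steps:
$X = -18$ ($X = -24 + 6 = -18$)
$-2232 + b{\left(X \right)} = -2232 + 75 = -2157$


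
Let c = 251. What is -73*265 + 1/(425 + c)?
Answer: -13077219/676 ≈ -19345.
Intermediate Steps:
-73*265 + 1/(425 + c) = -73*265 + 1/(425 + 251) = -19345 + 1/676 = -13077219/676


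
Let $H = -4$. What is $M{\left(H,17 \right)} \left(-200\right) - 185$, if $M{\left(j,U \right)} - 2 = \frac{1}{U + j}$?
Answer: $- \frac{7805}{13} \approx -600.38$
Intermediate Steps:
$M{\left(j,U \right)} = 2 + \frac{1}{U + j}$
$M{\left(H,17 \right)} \left(-200\right) - 185 = \frac{1 + 2 \cdot 17 + 2 \left(-4\right)}{17 - 4} \left(-200\right) - 185 = \frac{1 + 34 - 8}{13} \left(-200\right) - 185 = \frac{1}{13} \cdot 27 \left(-200\right) - 185 = \frac{27}{13} \left(-200\right) - 185 = - \frac{5400}{13} - 185 = - \frac{7805}{13}$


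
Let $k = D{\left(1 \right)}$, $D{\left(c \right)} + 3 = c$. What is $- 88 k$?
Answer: $176$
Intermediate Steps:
$D{\left(c \right)} = -3 + c$
$k = -2$ ($k = -3 + 1 = -2$)
$- 88 k = \left(-88\right) \left(-2\right) = 176$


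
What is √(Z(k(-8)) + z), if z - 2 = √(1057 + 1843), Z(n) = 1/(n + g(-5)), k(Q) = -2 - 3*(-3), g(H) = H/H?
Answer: √(34 + 160*√29)/4 ≈ 7.4818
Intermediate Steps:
g(H) = 1
k(Q) = 7 (k(Q) = -2 + 9 = 7)
Z(n) = 1/(1 + n) (Z(n) = 1/(n + 1) = 1/(1 + n))
z = 2 + 10*√29 (z = 2 + √(1057 + 1843) = 2 + √2900 = 2 + 10*√29 ≈ 55.852)
√(Z(k(-8)) + z) = √(1/(1 + 7) + (2 + 10*√29)) = √(1/8 + (2 + 10*√29)) = √(⅛ + (2 + 10*√29)) = √(17/8 + 10*√29)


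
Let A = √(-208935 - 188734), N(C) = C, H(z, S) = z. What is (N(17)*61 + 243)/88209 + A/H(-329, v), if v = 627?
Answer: 1280/88209 - I*√397669/329 ≈ 0.014511 - 1.9167*I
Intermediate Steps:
A = I*√397669 (A = √(-397669) = I*√397669 ≈ 630.61*I)
(N(17)*61 + 243)/88209 + A/H(-329, v) = (17*61 + 243)/88209 + (I*√397669)/(-329) = (1037 + 243)*(1/88209) + (I*√397669)*(-1/329) = 1280*(1/88209) - I*√397669/329 = 1280/88209 - I*√397669/329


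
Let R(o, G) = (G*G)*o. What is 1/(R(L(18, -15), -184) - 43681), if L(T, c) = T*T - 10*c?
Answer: 1/16004063 ≈ 6.2484e-8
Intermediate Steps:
L(T, c) = T² - 10*c
R(o, G) = o*G² (R(o, G) = G²*o = o*G²)
1/(R(L(18, -15), -184) - 43681) = 1/((18² - 10*(-15))*(-184)² - 43681) = 1/((324 + 150)*33856 - 43681) = 1/(474*33856 - 43681) = 1/(16047744 - 43681) = 1/16004063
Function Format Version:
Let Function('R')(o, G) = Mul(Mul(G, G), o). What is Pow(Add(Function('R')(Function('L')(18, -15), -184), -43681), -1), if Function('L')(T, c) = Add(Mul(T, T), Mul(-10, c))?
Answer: Rational(1, 16004063) ≈ 6.2484e-8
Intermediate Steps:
Function('L')(T, c) = Add(Pow(T, 2), Mul(-10, c))
Function('R')(o, G) = Mul(o, Pow(G, 2)) (Function('R')(o, G) = Mul(Pow(G, 2), o) = Mul(o, Pow(G, 2)))
Pow(Add(Function('R')(Function('L')(18, -15), -184), -43681), -1) = Pow(Add(Mul(Add(Pow(18, 2), Mul(-10, -15)), Pow(-184, 2)), -43681), -1) = Pow(Add(Mul(Add(324, 150), 33856), -43681), -1) = Pow(Add(Mul(474, 33856), -43681), -1) = Pow(Add(16047744, -43681), -1) = Pow(16004063, -1) = Rational(1, 16004063)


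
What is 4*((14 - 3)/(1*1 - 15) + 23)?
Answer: 622/7 ≈ 88.857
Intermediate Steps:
4*((14 - 3)/(1*1 - 15) + 23) = 4*(11/(1 - 15) + 23) = 4*(11/(-14) + 23) = 4*(11*(-1/14) + 23) = 4*(-11/14 + 23) = 4*(311/14) = 622/7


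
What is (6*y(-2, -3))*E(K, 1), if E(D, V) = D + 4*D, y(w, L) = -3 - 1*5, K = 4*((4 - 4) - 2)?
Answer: 1920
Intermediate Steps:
K = -8 (K = 4*(0 - 2) = 4*(-2) = -8)
y(w, L) = -8 (y(w, L) = -3 - 5 = -8)
E(D, V) = 5*D
(6*y(-2, -3))*E(K, 1) = (6*(-8))*(5*(-8)) = -48*(-40) = 1920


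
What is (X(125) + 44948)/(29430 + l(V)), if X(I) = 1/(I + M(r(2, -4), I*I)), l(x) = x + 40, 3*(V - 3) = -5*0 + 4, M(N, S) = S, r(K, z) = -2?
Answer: 707931001/464220750 ≈ 1.5250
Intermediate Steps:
V = 13/3 (V = 3 + (-5*0 + 4)/3 = 3 + (0 + 4)/3 = 3 + (1/3)*4 = 3 + 4/3 = 13/3 ≈ 4.3333)
l(x) = 40 + x
X(I) = 1/(I + I**2) (X(I) = 1/(I + I*I) = 1/(I + I**2))
(X(125) + 44948)/(29430 + l(V)) = (1/(125*(1 + 125)) + 44948)/(29430 + (40 + 13/3)) = ((1/125)/126 + 44948)/(29430 + 133/3) = ((1/125)*(1/126) + 44948)/(88423/3) = (1/15750 + 44948)*(3/88423) = (707931001/15750)*(3/88423) = 707931001/464220750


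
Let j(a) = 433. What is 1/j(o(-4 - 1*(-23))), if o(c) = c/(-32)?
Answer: 1/433 ≈ 0.0023095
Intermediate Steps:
o(c) = -c/32 (o(c) = c*(-1/32) = -c/32)
1/j(o(-4 - 1*(-23))) = 1/433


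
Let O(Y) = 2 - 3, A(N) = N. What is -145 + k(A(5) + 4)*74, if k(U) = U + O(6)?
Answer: 447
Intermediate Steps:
O(Y) = -1
k(U) = -1 + U (k(U) = U - 1 = -1 + U)
-145 + k(A(5) + 4)*74 = -145 + (-1 + (5 + 4))*74 = -145 + (-1 + 9)*74 = -145 + 8*74 = -145 + 592 = 447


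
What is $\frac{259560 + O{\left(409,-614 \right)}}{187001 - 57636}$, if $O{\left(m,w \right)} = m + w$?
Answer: $\frac{51871}{25873} \approx 2.0048$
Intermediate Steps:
$\frac{259560 + O{\left(409,-614 \right)}}{187001 - 57636} = \frac{259560 + \left(409 - 614\right)}{187001 - 57636} = \frac{259560 - 205}{129365} = 259355 \cdot \frac{1}{129365} = \frac{51871}{25873}$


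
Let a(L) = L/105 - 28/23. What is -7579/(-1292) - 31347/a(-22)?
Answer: 48917199847/2226116 ≈ 21974.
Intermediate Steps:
a(L) = -28/23 + L/105 (a(L) = L*(1/105) - 28*1/23 = L/105 - 28/23 = -28/23 + L/105)
-7579/(-1292) - 31347/a(-22) = -7579/(-1292) - 31347/(-28/23 + (1/105)*(-22)) = -7579*(-1/1292) - 31347/(-28/23 - 22/105) = 7579/1292 - 31347/(-3446/2415) = 7579/1292 - 31347*(-2415/3446) = 7579/1292 + 75703005/3446 = 48917199847/2226116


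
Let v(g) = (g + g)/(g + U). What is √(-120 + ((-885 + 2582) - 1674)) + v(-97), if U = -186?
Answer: 194/283 + I*√97 ≈ 0.68551 + 9.8489*I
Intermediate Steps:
v(g) = 2*g/(-186 + g) (v(g) = (g + g)/(g - 186) = (2*g)/(-186 + g) = 2*g/(-186 + g))
√(-120 + ((-885 + 2582) - 1674)) + v(-97) = √(-120 + ((-885 + 2582) - 1674)) + 2*(-97)/(-186 - 97) = √(-120 + (1697 - 1674)) + 2*(-97)/(-283) = √(-120 + 23) + 2*(-97)*(-1/283) = √(-97) + 194/283 = I*√97 + 194/283 = 194/283 + I*√97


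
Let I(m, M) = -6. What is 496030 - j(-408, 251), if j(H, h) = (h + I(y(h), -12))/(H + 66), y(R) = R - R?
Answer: 169642505/342 ≈ 4.9603e+5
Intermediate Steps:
y(R) = 0
j(H, h) = (-6 + h)/(66 + H) (j(H, h) = (h - 6)/(H + 66) = (-6 + h)/(66 + H))
496030 - j(-408, 251) = 496030 - (-6 + 251)/(66 - 408) = 496030 - 245/(-342) = 496030 - (-1)*245/342 = 496030 - 1*(-245/342) = 496030 + 245/342 = 169642505/342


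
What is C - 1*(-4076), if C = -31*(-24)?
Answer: 4820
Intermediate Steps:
C = 744
C - 1*(-4076) = 744 - 1*(-4076) = 744 + 4076 = 4820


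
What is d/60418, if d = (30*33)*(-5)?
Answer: -2475/30209 ≈ -0.081929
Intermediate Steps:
d = -4950 (d = 990*(-5) = -4950)
d/60418 = -4950/60418 = -4950*1/60418 = -2475/30209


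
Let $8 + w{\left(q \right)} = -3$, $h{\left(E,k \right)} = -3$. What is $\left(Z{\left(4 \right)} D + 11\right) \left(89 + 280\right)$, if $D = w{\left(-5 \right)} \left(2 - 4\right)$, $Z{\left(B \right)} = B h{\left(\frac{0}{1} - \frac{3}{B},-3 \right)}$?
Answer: $-93357$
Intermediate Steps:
$w{\left(q \right)} = -11$ ($w{\left(q \right)} = -8 - 3 = -11$)
$Z{\left(B \right)} = - 3 B$ ($Z{\left(B \right)} = B \left(-3\right) = - 3 B$)
$D = 22$ ($D = - 11 \left(2 - 4\right) = \left(-11\right) \left(-2\right) = 22$)
$\left(Z{\left(4 \right)} D + 11\right) \left(89 + 280\right) = \left(\left(-3\right) 4 \cdot 22 + 11\right) \left(89 + 280\right) = \left(\left(-12\right) 22 + 11\right) 369 = \left(-264 + 11\right) 369 = \left(-253\right) 369 = -93357$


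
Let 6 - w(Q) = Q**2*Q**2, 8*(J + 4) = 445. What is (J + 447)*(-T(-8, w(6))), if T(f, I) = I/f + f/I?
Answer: -1659587549/20640 ≈ -80406.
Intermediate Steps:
J = 413/8 (J = -4 + (1/8)*445 = -4 + 445/8 = 413/8 ≈ 51.625)
w(Q) = 6 - Q**4 (w(Q) = 6 - Q**2*Q**2 = 6 - Q**4)
(J + 447)*(-T(-8, w(6))) = (413/8 + 447)*(-((6 - 1*6**4)/(-8) - 8/(6 - 1*6**4))) = 3989*(-((6 - 1*1296)*(-1/8) - 8/(6 - 1*1296)))/8 = 3989*(-((6 - 1296)*(-1/8) - 8/(6 - 1296)))/8 = 3989*(-(-1290*(-1/8) - 8/(-1290)))/8 = 3989*(-(645/4 - 8*(-1/1290)))/8 = 3989*(-(645/4 + 4/645))/8 = 3989*(-1*416041/2580)/8 = (3989/8)*(-416041/2580) = -1659587549/20640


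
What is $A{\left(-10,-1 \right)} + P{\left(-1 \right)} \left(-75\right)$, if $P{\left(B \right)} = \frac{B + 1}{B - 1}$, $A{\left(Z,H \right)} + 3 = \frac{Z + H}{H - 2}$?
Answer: $\frac{2}{3} \approx 0.66667$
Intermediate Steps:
$A{\left(Z,H \right)} = -3 + \frac{H + Z}{-2 + H}$ ($A{\left(Z,H \right)} = -3 + \frac{Z + H}{H - 2} = -3 + \frac{H + Z}{-2 + H}$)
$P{\left(B \right)} = \frac{1 + B}{-1 + B}$
$A{\left(-10,-1 \right)} + P{\left(-1 \right)} \left(-75\right) = \frac{6 - 10 - -2}{-2 - 1} + \frac{1 - 1}{-1 - 1} \left(-75\right) = \frac{6 - 10 + 2}{-3} + \frac{1}{-2} \cdot 0 \left(-75\right) = \left(- \frac{1}{3}\right) \left(-2\right) + \left(- \frac{1}{2}\right) 0 \left(-75\right) = \frac{2}{3} + 0 \left(-75\right) = \frac{2}{3} + 0 = \frac{2}{3}$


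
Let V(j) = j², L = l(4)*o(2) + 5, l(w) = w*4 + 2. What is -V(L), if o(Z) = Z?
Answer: -1681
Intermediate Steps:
l(w) = 2 + 4*w (l(w) = 4*w + 2 = 2 + 4*w)
L = 41 (L = (2 + 4*4)*2 + 5 = (2 + 16)*2 + 5 = 18*2 + 5 = 36 + 5 = 41)
-V(L) = -1*41² = -1*1681 = -1681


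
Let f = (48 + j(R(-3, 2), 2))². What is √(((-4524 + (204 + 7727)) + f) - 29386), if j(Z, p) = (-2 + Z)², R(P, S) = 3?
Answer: I*√23578 ≈ 153.55*I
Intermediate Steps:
f = 2401 (f = (48 + (-2 + 3)²)² = (48 + 1²)² = (48 + 1)² = 49² = 2401)
√(((-4524 + (204 + 7727)) + f) - 29386) = √(((-4524 + (204 + 7727)) + 2401) - 29386) = √(((-4524 + 7931) + 2401) - 29386) = √((3407 + 2401) - 29386) = √(5808 - 29386) = √(-23578) = I*√23578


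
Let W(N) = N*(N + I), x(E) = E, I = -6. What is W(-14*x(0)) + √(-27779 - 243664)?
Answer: I*√271443 ≈ 521.0*I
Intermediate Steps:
W(N) = N*(-6 + N) (W(N) = N*(N - 6) = N*(-6 + N))
W(-14*x(0)) + √(-27779 - 243664) = (-14*0)*(-6 - 14*0) + √(-27779 - 243664) = 0*(-6 + 0) + √(-271443) = 0*(-6) + I*√271443 = 0 + I*√271443 = I*√271443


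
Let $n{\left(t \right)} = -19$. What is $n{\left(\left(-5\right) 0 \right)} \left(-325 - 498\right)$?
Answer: $15637$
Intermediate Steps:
$n{\left(\left(-5\right) 0 \right)} \left(-325 - 498\right) = - 19 \left(-325 - 498\right) = \left(-19\right) \left(-823\right) = 15637$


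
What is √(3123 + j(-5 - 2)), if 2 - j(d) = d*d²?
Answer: 34*√3 ≈ 58.890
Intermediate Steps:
j(d) = 2 - d³ (j(d) = 2 - d*d² = 2 - d³)
√(3123 + j(-5 - 2)) = √(3123 + (2 - (-5 - 2)³)) = √(3123 + (2 - 1*(-7)³)) = √(3123 + (2 - 1*(-343))) = √(3123 + (2 + 343)) = √(3123 + 345) = √3468 = 34*√3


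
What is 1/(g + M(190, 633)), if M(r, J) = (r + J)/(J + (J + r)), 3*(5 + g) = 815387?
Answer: 4368/1187184101 ≈ 3.6793e-6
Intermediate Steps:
g = 815372/3 (g = -5 + (1/3)*815387 = -5 + 815387/3 = 815372/3 ≈ 2.7179e+5)
M(r, J) = (J + r)/(r + 2*J)
1/(g + M(190, 633)) = 1/(815372/3 + (633 + 190)/(190 + 2*633)) = 1/(815372/3 + 823/(190 + 1266)) = 1/(815372/3 + 823/1456) = 1/(1187184101/4368) = 4368/1187184101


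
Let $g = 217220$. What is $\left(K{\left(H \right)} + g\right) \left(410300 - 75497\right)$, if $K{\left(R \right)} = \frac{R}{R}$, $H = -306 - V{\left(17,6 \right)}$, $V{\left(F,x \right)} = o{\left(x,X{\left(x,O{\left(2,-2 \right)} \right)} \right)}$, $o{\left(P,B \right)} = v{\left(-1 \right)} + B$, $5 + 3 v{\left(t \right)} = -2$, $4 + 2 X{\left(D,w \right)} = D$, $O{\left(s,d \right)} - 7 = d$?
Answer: $72726242463$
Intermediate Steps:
$O{\left(s,d \right)} = 7 + d$
$X{\left(D,w \right)} = -2 + \frac{D}{2}$
$v{\left(t \right)} = - \frac{7}{3}$ ($v{\left(t \right)} = - \frac{5}{3} + \frac{1}{3} \left(-2\right) = - \frac{5}{3} - \frac{2}{3} = - \frac{7}{3}$)
$o{\left(P,B \right)} = - \frac{7}{3} + B$
$V{\left(F,x \right)} = - \frac{13}{3} + \frac{x}{2}$ ($V{\left(F,x \right)} = - \frac{7}{3} + \left(-2 + \frac{x}{2}\right) = - \frac{13}{3} + \frac{x}{2}$)
$H = - \frac{914}{3}$ ($H = -306 - \left(- \frac{13}{3} + \frac{1}{2} \cdot 6\right) = -306 - \left(- \frac{13}{3} + 3\right) = -306 - - \frac{4}{3} = -306 + \frac{4}{3} = - \frac{914}{3} \approx -304.67$)
$K{\left(R \right)} = 1$
$\left(K{\left(H \right)} + g\right) \left(410300 - 75497\right) = \left(1 + 217220\right) \left(410300 - 75497\right) = 217221 \cdot 334803 = 72726242463$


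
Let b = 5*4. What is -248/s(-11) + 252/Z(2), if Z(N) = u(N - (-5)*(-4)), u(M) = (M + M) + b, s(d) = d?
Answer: 299/44 ≈ 6.7955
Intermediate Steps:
b = 20
u(M) = 20 + 2*M (u(M) = (M + M) + 20 = 2*M + 20 = 20 + 2*M)
Z(N) = -20 + 2*N (Z(N) = 20 + 2*(N - (-5)*(-4)) = 20 + 2*(N - 1*20) = 20 + 2*(N - 20) = 20 + 2*(-20 + N) = 20 + (-40 + 2*N) = -20 + 2*N)
-248/s(-11) + 252/Z(2) = -248/(-11) + 252/(-20 + 2*2) = -248*(-1/11) + 252/(-20 + 4) = 248/11 + 252/(-16) = 248/11 + 252*(-1/16) = 248/11 - 63/4 = 299/44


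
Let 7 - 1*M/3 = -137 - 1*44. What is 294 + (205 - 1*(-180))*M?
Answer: 217434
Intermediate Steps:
M = 564 (M = 21 - 3*(-137 - 1*44) = 21 - 3*(-137 - 44) = 21 - 3*(-181) = 21 + 543 = 564)
294 + (205 - 1*(-180))*M = 294 + (205 - 1*(-180))*564 = 294 + (205 + 180)*564 = 294 + 385*564 = 294 + 217140 = 217434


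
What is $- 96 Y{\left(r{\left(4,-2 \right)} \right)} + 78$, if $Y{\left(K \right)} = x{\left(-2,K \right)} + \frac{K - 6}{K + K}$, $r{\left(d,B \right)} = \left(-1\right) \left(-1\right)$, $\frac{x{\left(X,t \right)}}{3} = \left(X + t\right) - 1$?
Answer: $894$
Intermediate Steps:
$x{\left(X,t \right)} = -3 + 3 X + 3 t$ ($x{\left(X,t \right)} = 3 \left(\left(X + t\right) - 1\right) = 3 \left(-1 + X + t\right) = -3 + 3 X + 3 t$)
$r{\left(d,B \right)} = 1$
$Y{\left(K \right)} = -9 + 3 K + \frac{-6 + K}{2 K}$ ($Y{\left(K \right)} = \left(-3 + 3 \left(-2\right) + 3 K\right) + \frac{K - 6}{K + K} = \left(-3 - 6 + 3 K\right) + \frac{-6 + K}{2 K} = \left(-9 + 3 K\right) + \left(-6 + K\right) \frac{1}{2 K} = \left(-9 + 3 K\right) + \frac{-6 + K}{2 K} = -9 + 3 K + \frac{-6 + K}{2 K}$)
$- 96 Y{\left(r{\left(4,-2 \right)} \right)} + 78 = - 96 \left(- \frac{17}{2} - \frac{3}{1} + 3 \cdot 1\right) + 78 = - 96 \left(- \frac{17}{2} - 3 + 3\right) + 78 = \left(-96\right) \left(- \frac{17}{2}\right) + 78 = 816 + 78 = 894$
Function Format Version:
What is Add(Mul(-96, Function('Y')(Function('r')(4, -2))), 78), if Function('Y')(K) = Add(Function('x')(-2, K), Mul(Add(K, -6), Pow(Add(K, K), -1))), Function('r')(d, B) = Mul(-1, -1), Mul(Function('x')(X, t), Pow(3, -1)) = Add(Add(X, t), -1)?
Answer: 894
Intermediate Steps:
Function('x')(X, t) = Add(-3, Mul(3, X), Mul(3, t)) (Function('x')(X, t) = Mul(3, Add(Add(X, t), -1)) = Mul(3, Add(-1, X, t)) = Add(-3, Mul(3, X), Mul(3, t)))
Function('r')(d, B) = 1
Function('Y')(K) = Add(-9, Mul(3, K), Mul(Rational(1, 2), Pow(K, -1), Add(-6, K))) (Function('Y')(K) = Add(Add(-3, Mul(3, -2), Mul(3, K)), Mul(Add(K, -6), Pow(Add(K, K), -1))) = Add(Add(-3, -6, Mul(3, K)), Mul(Add(-6, K), Pow(Mul(2, K), -1))) = Add(Add(-9, Mul(3, K)), Mul(Add(-6, K), Mul(Rational(1, 2), Pow(K, -1)))) = Add(Add(-9, Mul(3, K)), Mul(Rational(1, 2), Pow(K, -1), Add(-6, K))) = Add(-9, Mul(3, K), Mul(Rational(1, 2), Pow(K, -1), Add(-6, K))))
Add(Mul(-96, Function('Y')(Function('r')(4, -2))), 78) = Add(Mul(-96, Add(Rational(-17, 2), Mul(-3, Pow(1, -1)), Mul(3, 1))), 78) = Add(Mul(-96, Add(Rational(-17, 2), Mul(-3, 1), 3)), 78) = Add(Mul(-96, Add(Rational(-17, 2), -3, 3)), 78) = Add(Mul(-96, Rational(-17, 2)), 78) = Add(816, 78) = 894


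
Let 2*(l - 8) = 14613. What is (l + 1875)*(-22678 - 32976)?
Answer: -511432433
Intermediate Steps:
l = 14629/2 (l = 8 + (½)*14613 = 8 + 14613/2 = 14629/2 ≈ 7314.5)
(l + 1875)*(-22678 - 32976) = (14629/2 + 1875)*(-22678 - 32976) = (18379/2)*(-55654) = -511432433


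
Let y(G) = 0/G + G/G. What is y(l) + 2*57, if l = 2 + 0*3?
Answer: 115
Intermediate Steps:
l = 2 (l = 2 + 0 = 2)
y(G) = 1 (y(G) = 0 + 1 = 1)
y(l) + 2*57 = 1 + 2*57 = 1 + 114 = 115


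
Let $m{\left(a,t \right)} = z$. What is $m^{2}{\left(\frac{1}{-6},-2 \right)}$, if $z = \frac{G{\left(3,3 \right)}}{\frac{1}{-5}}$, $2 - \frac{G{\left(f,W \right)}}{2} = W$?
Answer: $100$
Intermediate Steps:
$G{\left(f,W \right)} = 4 - 2 W$
$z = 10$ ($z = \frac{4 - 6}{\frac{1}{-5}} = \frac{4 - 6}{- \frac{1}{5}} = \left(-2\right) \left(-5\right) = 10$)
$m{\left(a,t \right)} = 10$
$m^{2}{\left(\frac{1}{-6},-2 \right)} = 10^{2} = 100$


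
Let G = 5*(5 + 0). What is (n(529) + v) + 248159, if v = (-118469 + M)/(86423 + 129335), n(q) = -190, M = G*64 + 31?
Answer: 26750589332/107879 ≈ 2.4797e+5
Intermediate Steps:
G = 25 (G = 5*5 = 25)
M = 1631 (M = 25*64 + 31 = 1600 + 31 = 1631)
v = -58419/107879 (v = (-118469 + 1631)/(86423 + 129335) = -116838/215758 = -116838*1/215758 = -58419/107879 ≈ -0.54152)
(n(529) + v) + 248159 = (-190 - 58419/107879) + 248159 = -20555429/107879 + 248159 = 26750589332/107879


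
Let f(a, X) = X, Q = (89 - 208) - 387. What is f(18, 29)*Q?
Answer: -14674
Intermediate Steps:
Q = -506 (Q = -119 - 387 = -506)
f(18, 29)*Q = 29*(-506) = -14674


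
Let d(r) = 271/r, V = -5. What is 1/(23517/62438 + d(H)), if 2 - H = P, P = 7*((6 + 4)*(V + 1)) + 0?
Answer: 4401879/5888123 ≈ 0.74759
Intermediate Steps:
P = -280 (P = 7*((6 + 4)*(-5 + 1)) + 0 = 7*(10*(-4)) + 0 = 7*(-40) + 0 = -280 + 0 = -280)
H = 282 (H = 2 - 1*(-280) = 2 + 280 = 282)
1/(23517/62438 + d(H)) = 1/(23517/62438 + 271/282) = 1/(5888123/4401879) = 4401879/5888123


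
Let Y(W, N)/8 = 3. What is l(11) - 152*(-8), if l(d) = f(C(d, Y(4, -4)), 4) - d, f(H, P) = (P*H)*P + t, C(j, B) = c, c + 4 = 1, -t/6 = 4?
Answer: 1133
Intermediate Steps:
t = -24 (t = -6*4 = -24)
Y(W, N) = 24 (Y(W, N) = 8*3 = 24)
c = -3 (c = -4 + 1 = -3)
C(j, B) = -3
f(H, P) = -24 + H*P**2 (f(H, P) = (P*H)*P - 24 = (H*P)*P - 24 = H*P**2 - 24 = -24 + H*P**2)
l(d) = -72 - d (l(d) = (-24 - 3*4**2) - d = (-24 - 3*16) - d = (-24 - 48) - d = -72 - d)
l(11) - 152*(-8) = (-72 - 1*11) - 152*(-8) = (-72 - 11) + 1216 = -83 + 1216 = 1133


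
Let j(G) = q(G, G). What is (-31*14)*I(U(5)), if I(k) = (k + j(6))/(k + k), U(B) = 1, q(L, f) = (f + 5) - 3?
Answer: -1953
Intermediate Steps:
q(L, f) = 2 + f (q(L, f) = (5 + f) - 3 = 2 + f)
j(G) = 2 + G
I(k) = (8 + k)/(2*k) (I(k) = (k + (2 + 6))/(k + k) = (k + 8)/((2*k)) = (8 + k)*(1/(2*k)) = (8 + k)/(2*k))
(-31*14)*I(U(5)) = (-31*14)*((½)*(8 + 1)/1) = -217*9 = -434*9/2 = -1953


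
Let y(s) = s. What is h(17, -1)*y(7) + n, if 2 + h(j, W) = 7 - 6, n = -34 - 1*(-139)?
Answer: 98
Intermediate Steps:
n = 105 (n = -34 + 139 = 105)
h(j, W) = -1 (h(j, W) = -2 + (7 - 6) = -2 + 1 = -1)
h(17, -1)*y(7) + n = -1*7 + 105 = -7 + 105 = 98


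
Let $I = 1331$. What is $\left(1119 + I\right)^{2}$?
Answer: $6002500$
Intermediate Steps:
$\left(1119 + I\right)^{2} = \left(1119 + 1331\right)^{2} = 2450^{2} = 6002500$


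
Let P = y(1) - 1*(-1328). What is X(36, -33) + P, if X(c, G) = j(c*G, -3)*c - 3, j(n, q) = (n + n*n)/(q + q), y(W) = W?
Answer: -8459610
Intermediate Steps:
j(n, q) = (n + n**2)/(2*q) (j(n, q) = (n + n**2)/((2*q)) = (n + n**2)*(1/(2*q)) = (n + n**2)/(2*q))
X(c, G) = -3 - G*c**2*(1 + G*c)/6 (X(c, G) = ((1/2)*(c*G)*(1 + c*G)/(-3))*c - 3 = ((1/2)*(G*c)*(-1/3)*(1 + G*c))*c - 3 = (-G*c*(1 + G*c)/6)*c - 3 = -G*c**2*(1 + G*c)/6 - 3 = -3 - G*c**2*(1 + G*c)/6)
P = 1329 (P = 1 - 1*(-1328) = 1 + 1328 = 1329)
X(36, -33) + P = (-3 - 1/6*(-33)*36**2*(1 - 33*36)) + 1329 = (-3 - 1/6*(-33)*1296*(1 - 1188)) + 1329 = (-3 - 1/6*(-33)*1296*(-1187)) + 1329 = (-3 - 8460936) + 1329 = -8460939 + 1329 = -8459610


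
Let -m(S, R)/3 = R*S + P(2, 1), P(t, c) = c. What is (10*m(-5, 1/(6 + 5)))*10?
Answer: -1800/11 ≈ -163.64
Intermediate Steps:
m(S, R) = -3 - 3*R*S (m(S, R) = -3*(R*S + 1) = -3*(1 + R*S) = -3 - 3*R*S)
(10*m(-5, 1/(6 + 5)))*10 = (10*(-3 - 3*(-5)/(6 + 5)))*10 = (10*(-3 - 3*(-5)/11))*10 = (10*(-3 - 3*1/11*(-5)))*10 = (10*(-3 + 15/11))*10 = (10*(-18/11))*10 = -180/11*10 = -1800/11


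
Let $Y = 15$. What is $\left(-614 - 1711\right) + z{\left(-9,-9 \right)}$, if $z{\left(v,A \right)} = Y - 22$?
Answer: $-2332$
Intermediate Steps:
$z{\left(v,A \right)} = -7$ ($z{\left(v,A \right)} = 15 - 22 = -7$)
$\left(-614 - 1711\right) + z{\left(-9,-9 \right)} = \left(-614 - 1711\right) - 7 = -2325 - 7 = -2332$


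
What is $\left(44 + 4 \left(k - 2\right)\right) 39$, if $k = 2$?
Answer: $1716$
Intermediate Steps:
$\left(44 + 4 \left(k - 2\right)\right) 39 = \left(44 + 4 \left(2 - 2\right)\right) 39 = \left(44 + 4 \cdot 0\right) 39 = \left(44 + 0\right) 39 = 44 \cdot 39 = 1716$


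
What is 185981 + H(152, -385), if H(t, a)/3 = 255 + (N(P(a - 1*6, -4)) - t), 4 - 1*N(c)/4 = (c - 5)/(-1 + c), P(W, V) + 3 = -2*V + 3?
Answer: 1304330/7 ≈ 1.8633e+5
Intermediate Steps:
P(W, V) = -2*V (P(W, V) = -3 + (-2*V + 3) = -3 + (3 - 2*V) = -2*V)
N(c) = 16 - 4*(-5 + c)/(-1 + c) (N(c) = 16 - 4*(c - 5)/(-1 + c) = 16 - 4*(-5 + c)/(-1 + c))
H(t, a) = 5655/7 - 3*t (H(t, a) = 3*(255 + (4*(1 + 3*(-2*(-4)))/(-1 - 2*(-4)) - t)) = 3*(255 + (4*(1 + 3*8)/(-1 + 8) - t)) = 3*(255 + (4*(1 + 24)/7 - t)) = 3*(255 + (4*(1/7)*25 - t)) = 3*(255 + (100/7 - t)) = 3*(1885/7 - t) = 5655/7 - 3*t)
185981 + H(152, -385) = 185981 + (5655/7 - 3*152) = 185981 + (5655/7 - 456) = 185981 + 2463/7 = 1304330/7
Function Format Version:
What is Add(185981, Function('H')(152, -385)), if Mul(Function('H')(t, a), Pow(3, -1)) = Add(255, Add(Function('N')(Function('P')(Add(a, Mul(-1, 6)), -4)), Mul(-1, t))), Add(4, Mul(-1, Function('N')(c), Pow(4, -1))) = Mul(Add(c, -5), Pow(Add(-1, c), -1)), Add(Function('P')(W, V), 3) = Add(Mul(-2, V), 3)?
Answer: Rational(1304330, 7) ≈ 1.8633e+5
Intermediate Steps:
Function('P')(W, V) = Mul(-2, V) (Function('P')(W, V) = Add(-3, Add(Mul(-2, V), 3)) = Add(-3, Add(3, Mul(-2, V))) = Mul(-2, V))
Function('N')(c) = Add(16, Mul(-4, Pow(Add(-1, c), -1), Add(-5, c))) (Function('N')(c) = Add(16, Mul(-4, Mul(Add(c, -5), Pow(Add(-1, c), -1)))) = Add(16, Mul(-4, Mul(Add(-5, c), Pow(Add(-1, c), -1)))) = Add(16, Mul(-4, Mul(Pow(Add(-1, c), -1), Add(-5, c)))) = Add(16, Mul(-4, Pow(Add(-1, c), -1), Add(-5, c))))
Function('H')(t, a) = Add(Rational(5655, 7), Mul(-3, t)) (Function('H')(t, a) = Mul(3, Add(255, Add(Mul(4, Pow(Add(-1, Mul(-2, -4)), -1), Add(1, Mul(3, Mul(-2, -4)))), Mul(-1, t)))) = Mul(3, Add(255, Add(Mul(4, Pow(Add(-1, 8), -1), Add(1, Mul(3, 8))), Mul(-1, t)))) = Mul(3, Add(255, Add(Mul(4, Pow(7, -1), Add(1, 24)), Mul(-1, t)))) = Mul(3, Add(255, Add(Mul(4, Rational(1, 7), 25), Mul(-1, t)))) = Mul(3, Add(255, Add(Rational(100, 7), Mul(-1, t)))) = Mul(3, Add(Rational(1885, 7), Mul(-1, t))) = Add(Rational(5655, 7), Mul(-3, t)))
Add(185981, Function('H')(152, -385)) = Add(185981, Add(Rational(5655, 7), Mul(-3, 152))) = Add(185981, Add(Rational(5655, 7), -456)) = Add(185981, Rational(2463, 7)) = Rational(1304330, 7)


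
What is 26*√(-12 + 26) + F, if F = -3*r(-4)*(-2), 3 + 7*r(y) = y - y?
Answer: -18/7 + 26*√14 ≈ 94.712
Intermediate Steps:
r(y) = -3/7 (r(y) = -3/7 + (y - y)/7 = -3/7 + (⅐)*0 = -3/7 + 0 = -3/7)
F = -18/7 (F = -3*(-3/7)*(-2) = (9/7)*(-2) = -18/7 ≈ -2.5714)
26*√(-12 + 26) + F = 26*√(-12 + 26) - 18/7 = 26*√14 - 18/7 = -18/7 + 26*√14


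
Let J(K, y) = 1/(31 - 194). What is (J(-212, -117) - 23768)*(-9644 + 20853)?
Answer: -43425739665/163 ≈ -2.6642e+8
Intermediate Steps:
J(K, y) = -1/163 (J(K, y) = 1/(-163) = -1/163)
(J(-212, -117) - 23768)*(-9644 + 20853) = (-1/163 - 23768)*(-9644 + 20853) = -3874185/163*11209 = -43425739665/163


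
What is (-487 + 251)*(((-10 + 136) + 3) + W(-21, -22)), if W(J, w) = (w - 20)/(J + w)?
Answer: -1319004/43 ≈ -30675.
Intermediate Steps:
W(J, w) = (-20 + w)/(J + w)
(-487 + 251)*(((-10 + 136) + 3) + W(-21, -22)) = (-487 + 251)*(((-10 + 136) + 3) + (-20 - 22)/(-21 - 22)) = -236*((126 + 3) - 42/(-43)) = -236*(129 - 1/43*(-42)) = -236*(129 + 42/43) = -236*5589/43 = -1319004/43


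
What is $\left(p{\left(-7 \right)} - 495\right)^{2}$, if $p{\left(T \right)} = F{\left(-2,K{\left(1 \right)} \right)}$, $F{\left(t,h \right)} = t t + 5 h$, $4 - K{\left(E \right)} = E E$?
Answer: $226576$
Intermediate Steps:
$K{\left(E \right)} = 4 - E^{2}$ ($K{\left(E \right)} = 4 - E E = 4 - E^{2}$)
$F{\left(t,h \right)} = t^{2} + 5 h$
$p{\left(T \right)} = 19$ ($p{\left(T \right)} = \left(-2\right)^{2} + 5 \left(4 - 1^{2}\right) = 4 + 5 \left(4 - 1\right) = 4 + 5 \cdot 3 = 4 + 15 = 19$)
$\left(p{\left(-7 \right)} - 495\right)^{2} = \left(19 - 495\right)^{2} = \left(-476\right)^{2} = 226576$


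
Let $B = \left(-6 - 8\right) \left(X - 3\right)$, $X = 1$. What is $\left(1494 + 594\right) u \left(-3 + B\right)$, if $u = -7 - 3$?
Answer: $-522000$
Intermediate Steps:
$u = -10$ ($u = -7 - 3 = -10$)
$B = 28$ ($B = \left(-6 - 8\right) \left(1 - 3\right) = \left(-14\right) \left(-2\right) = 28$)
$\left(1494 + 594\right) u \left(-3 + B\right) = \left(1494 + 594\right) \left(- 10 \left(-3 + 28\right)\right) = 2088 \left(\left(-10\right) 25\right) = 2088 \left(-250\right) = -522000$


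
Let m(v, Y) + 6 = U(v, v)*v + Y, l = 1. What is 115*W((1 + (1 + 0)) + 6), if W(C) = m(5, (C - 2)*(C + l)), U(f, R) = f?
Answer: 8395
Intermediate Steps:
m(v, Y) = -6 + Y + v**2 (m(v, Y) = -6 + (v*v + Y) = -6 + (v**2 + Y) = -6 + (Y + v**2) = -6 + Y + v**2)
W(C) = 19 + (1 + C)*(-2 + C) (W(C) = -6 + (C - 2)*(C + 1) + 5**2 = -6 + (-2 + C)*(1 + C) + 25 = -6 + (1 + C)*(-2 + C) + 25 = 19 + (1 + C)*(-2 + C))
115*W((1 + (1 + 0)) + 6) = 115*(17 + ((1 + (1 + 0)) + 6)**2 - ((1 + (1 + 0)) + 6)) = 115*(17 + ((1 + 1) + 6)**2 - ((1 + 1) + 6)) = 115*(17 + (2 + 6)**2 - (2 + 6)) = 115*(17 + 8**2 - 1*8) = 115*(17 + 64 - 8) = 115*73 = 8395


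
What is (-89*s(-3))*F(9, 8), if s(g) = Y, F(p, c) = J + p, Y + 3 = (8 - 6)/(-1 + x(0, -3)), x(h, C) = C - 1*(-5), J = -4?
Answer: 445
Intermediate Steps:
x(h, C) = 5 + C (x(h, C) = C + 5 = 5 + C)
Y = -1 (Y = -3 + (8 - 6)/(-1 + (5 - 3)) = -3 + 2/(-1 + 2) = -3 + 2/1 = -3 + 2*1 = -3 + 2 = -1)
F(p, c) = -4 + p
s(g) = -1
(-89*s(-3))*F(9, 8) = (-89*(-1))*(-4 + 9) = 89*5 = 445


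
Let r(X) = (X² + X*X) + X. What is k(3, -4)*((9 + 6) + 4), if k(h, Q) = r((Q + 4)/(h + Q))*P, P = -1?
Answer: 0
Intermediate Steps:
r(X) = X + 2*X² (r(X) = (X² + X²) + X = 2*X² + X = X + 2*X²)
k(h, Q) = -(1 + 2*(4 + Q)/(Q + h))*(4 + Q)/(Q + h) (k(h, Q) = (((Q + 4)/(h + Q))*(1 + 2*((Q + 4)/(h + Q))))*(-1) = (((4 + Q)/(Q + h))*(1 + 2*((4 + Q)/(Q + h))))*(-1) = (((4 + Q)/(Q + h))*(1 + 2*(4 + Q)/(Q + h)))*(-1) = ((1 + 2*(4 + Q)/(Q + h))*(4 + Q)/(Q + h))*(-1) = -(1 + 2*(4 + Q)/(Q + h))*(4 + Q)/(Q + h))
k(3, -4)*((9 + 6) + 4) = (-(4 - 4)*(8 + 3 + 3*(-4))/(-4 + 3)²)*((9 + 6) + 4) = (-1*0*(8 + 3 - 12)/(-1)²)*(15 + 4) = -1*1*0*(-1)*19 = 0*19 = 0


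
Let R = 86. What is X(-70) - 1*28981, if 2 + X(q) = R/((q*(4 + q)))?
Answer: -66950687/2310 ≈ -28983.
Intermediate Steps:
X(q) = -2 + 86/(q*(4 + q)) (X(q) = -2 + 86/((q*(4 + q))) = -2 + 86*(1/(q*(4 + q))) = -2 + 86/(q*(4 + q)))
X(-70) - 1*28981 = 2*(43 - 1*(-70)**2 - 4*(-70))/(-70*(4 - 70)) - 1*28981 = 2*(-1/70)*(43 - 1*4900 + 280)/(-66) - 28981 = 2*(-1/70)*(-1/66)*(43 - 4900 + 280) - 28981 = 2*(-1/70)*(-1/66)*(-4577) - 28981 = -4577/2310 - 28981 = -66950687/2310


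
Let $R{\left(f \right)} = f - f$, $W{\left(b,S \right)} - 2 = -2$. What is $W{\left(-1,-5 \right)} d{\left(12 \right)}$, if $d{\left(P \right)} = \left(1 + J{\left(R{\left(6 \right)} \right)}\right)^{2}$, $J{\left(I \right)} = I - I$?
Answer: $0$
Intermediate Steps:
$W{\left(b,S \right)} = 0$ ($W{\left(b,S \right)} = 2 - 2 = 0$)
$R{\left(f \right)} = 0$
$J{\left(I \right)} = 0$
$d{\left(P \right)} = 1$ ($d{\left(P \right)} = \left(1 + 0\right)^{2} = 1^{2} = 1$)
$W{\left(-1,-5 \right)} d{\left(12 \right)} = 0 \cdot 1 = 0$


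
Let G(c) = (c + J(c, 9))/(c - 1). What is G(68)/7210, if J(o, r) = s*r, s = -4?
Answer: 16/241535 ≈ 6.6243e-5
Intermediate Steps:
J(o, r) = -4*r
G(c) = (-36 + c)/(-1 + c) (G(c) = (c - 4*9)/(c - 1) = (c - 36)/(-1 + c) = (-36 + c)/(-1 + c))
G(68)/7210 = ((-36 + 68)/(-1 + 68))/7210 = (32/67)*(1/7210) = 16/241535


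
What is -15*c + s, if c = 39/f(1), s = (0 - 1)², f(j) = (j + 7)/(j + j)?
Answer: -581/4 ≈ -145.25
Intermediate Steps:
f(j) = (7 + j)/(2*j) (f(j) = (7 + j)/((2*j)) = (7 + j)*(1/(2*j)) = (7 + j)/(2*j))
s = 1 (s = (-1)² = 1)
c = 39/4 (c = 39/(((½)*(7 + 1)/1)) = 39/(((½)*1*8)) = 39/4 ≈ 9.7500)
-15*c + s = -15*39/4 + 1 = -585/4 + 1 = -581/4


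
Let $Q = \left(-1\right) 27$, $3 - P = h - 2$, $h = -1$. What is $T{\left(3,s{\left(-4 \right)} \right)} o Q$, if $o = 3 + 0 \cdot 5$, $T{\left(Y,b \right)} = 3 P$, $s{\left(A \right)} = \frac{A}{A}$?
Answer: $-1458$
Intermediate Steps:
$s{\left(A \right)} = 1$
$P = 6$ ($P = 3 - \left(-1 - 2\right) = 3 - -3 = 3 + 3 = 6$)
$T{\left(Y,b \right)} = 18$ ($T{\left(Y,b \right)} = 3 \cdot 6 = 18$)
$Q = -27$
$o = 3$ ($o = 3 + 0 = 3$)
$T{\left(3,s{\left(-4 \right)} \right)} o Q = 18 \cdot 3 \left(-27\right) = 54 \left(-27\right) = -1458$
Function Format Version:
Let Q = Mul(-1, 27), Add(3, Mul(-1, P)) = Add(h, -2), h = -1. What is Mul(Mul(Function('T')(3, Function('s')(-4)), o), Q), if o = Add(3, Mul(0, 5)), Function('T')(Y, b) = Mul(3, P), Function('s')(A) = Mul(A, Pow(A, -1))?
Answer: -1458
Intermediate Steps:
Function('s')(A) = 1
P = 6 (P = Add(3, Mul(-1, Add(-1, -2))) = Add(3, Mul(-1, -3)) = Add(3, 3) = 6)
Function('T')(Y, b) = 18 (Function('T')(Y, b) = Mul(3, 6) = 18)
Q = -27
o = 3 (o = Add(3, 0) = 3)
Mul(Mul(Function('T')(3, Function('s')(-4)), o), Q) = Mul(Mul(18, 3), -27) = Mul(54, -27) = -1458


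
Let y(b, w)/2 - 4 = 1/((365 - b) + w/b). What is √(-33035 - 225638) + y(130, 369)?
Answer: 247612/30919 + I*√258673 ≈ 8.0084 + 508.6*I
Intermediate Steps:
y(b, w) = 8 + 2/(365 - b + w/b) (y(b, w) = 8 + 2/((365 - b) + w/b) = 8 + 2/(365 - b + w/b))
√(-33035 - 225638) + y(130, 369) = √(-33035 - 225638) + 2*(-4*130² + 4*369 + 1461*130)/(369 - 1*130² + 365*130) = √(-258673) + 2*(-4*16900 + 1476 + 189930)/(369 - 1*16900 + 47450) = I*√258673 + 2*(-67600 + 1476 + 189930)/(369 - 16900 + 47450) = I*√258673 + 2*123806/30919 = I*√258673 + 2*(1/30919)*123806 = I*√258673 + 247612/30919 = 247612/30919 + I*√258673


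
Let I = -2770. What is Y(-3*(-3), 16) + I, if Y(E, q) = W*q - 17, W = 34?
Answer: -2243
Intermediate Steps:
Y(E, q) = -17 + 34*q (Y(E, q) = 34*q - 17 = -17 + 34*q)
Y(-3*(-3), 16) + I = (-17 + 34*16) - 2770 = (-17 + 544) - 2770 = 527 - 2770 = -2243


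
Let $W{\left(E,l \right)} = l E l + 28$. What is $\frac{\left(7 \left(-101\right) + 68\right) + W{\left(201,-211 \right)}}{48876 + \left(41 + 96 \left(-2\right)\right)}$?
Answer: $\frac{1789622}{9745} \approx 183.65$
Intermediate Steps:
$W{\left(E,l \right)} = 28 + E l^{2}$ ($W{\left(E,l \right)} = E l l + 28 = E l^{2} + 28 = 28 + E l^{2}$)
$\frac{\left(7 \left(-101\right) + 68\right) + W{\left(201,-211 \right)}}{48876 + \left(41 + 96 \left(-2\right)\right)} = \frac{\left(7 \left(-101\right) + 68\right) + \left(28 + 201 \left(-211\right)^{2}\right)}{48876 + \left(41 + 96 \left(-2\right)\right)} = \frac{\left(-707 + 68\right) + \left(28 + 201 \cdot 44521\right)}{48876 + \left(41 - 192\right)} = \frac{-639 + \left(28 + 8948721\right)}{48876 - 151} = \frac{-639 + 8948749}{48725} = 8948110 \cdot \frac{1}{48725} = \frac{1789622}{9745}$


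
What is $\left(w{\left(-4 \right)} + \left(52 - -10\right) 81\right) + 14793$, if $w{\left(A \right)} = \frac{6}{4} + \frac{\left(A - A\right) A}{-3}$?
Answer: $\frac{39633}{2} \approx 19817.0$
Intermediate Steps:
$w{\left(A \right)} = \frac{3}{2}$ ($w{\left(A \right)} = 6 \cdot \frac{1}{4} + 0 A \left(- \frac{1}{3}\right) = \frac{3}{2} + 0 \left(- \frac{1}{3}\right) = \frac{3}{2} + 0 = \frac{3}{2}$)
$\left(w{\left(-4 \right)} + \left(52 - -10\right) 81\right) + 14793 = \left(\frac{3}{2} + \left(52 - -10\right) 81\right) + 14793 = \left(\frac{3}{2} + \left(52 + 10\right) 81\right) + 14793 = \left(\frac{3}{2} + 62 \cdot 81\right) + 14793 = \left(\frac{3}{2} + 5022\right) + 14793 = \frac{10047}{2} + 14793 = \frac{39633}{2}$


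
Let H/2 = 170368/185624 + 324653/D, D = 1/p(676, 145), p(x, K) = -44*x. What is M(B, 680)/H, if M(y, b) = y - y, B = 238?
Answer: 0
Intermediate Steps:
M(y, b) = 0
D = -1/29744 (D = 1/(-44*676) = 1/(-29744) = -1/29744 ≈ -3.3620e-5)
H = -448118556635200/23203 (H = 2*(170368/185624 + 324653/(-1/29744)) = 2*(170368*(1/185624) + 324653*(-29744)) = 2*(21296/23203 - 9656478832) = 2*(-224059278317600/23203) = -448118556635200/23203 ≈ -1.9313e+10)
M(B, 680)/H = 0/(-448118556635200/23203) = 0*(-23203/448118556635200) = 0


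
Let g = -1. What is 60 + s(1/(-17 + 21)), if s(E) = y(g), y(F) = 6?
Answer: 66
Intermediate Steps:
s(E) = 6
60 + s(1/(-17 + 21)) = 60 + 6 = 66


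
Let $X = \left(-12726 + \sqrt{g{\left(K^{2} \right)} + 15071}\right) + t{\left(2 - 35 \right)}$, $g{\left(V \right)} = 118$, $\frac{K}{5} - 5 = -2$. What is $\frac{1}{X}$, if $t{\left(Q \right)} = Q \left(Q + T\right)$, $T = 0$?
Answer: $- \frac{3879}{45134860} - \frac{\sqrt{15189}}{135404580} \approx -8.6853 \cdot 10^{-5}$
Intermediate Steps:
$K = 15$ ($K = 25 + 5 \left(-2\right) = 25 - 10 = 15$)
$t{\left(Q \right)} = Q^{2}$ ($t{\left(Q \right)} = Q \left(Q + 0\right) = Q Q = Q^{2}$)
$X = -11637 + \sqrt{15189}$ ($X = \left(-12726 + \sqrt{118 + 15071}\right) + \left(2 - 35\right)^{2} = \left(-12726 + \sqrt{15189}\right) + \left(-33\right)^{2} = \left(-12726 + \sqrt{15189}\right) + 1089 = -11637 + \sqrt{15189} \approx -11514.0$)
$\frac{1}{X} = \frac{1}{-11637 + \sqrt{15189}}$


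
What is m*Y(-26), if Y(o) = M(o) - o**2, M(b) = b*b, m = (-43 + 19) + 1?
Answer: 0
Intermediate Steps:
m = -23 (m = -24 + 1 = -23)
M(b) = b**2
Y(o) = 0 (Y(o) = o**2 - o**2 = 0)
m*Y(-26) = -23*0 = 0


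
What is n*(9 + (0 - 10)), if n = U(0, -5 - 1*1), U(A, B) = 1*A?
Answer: 0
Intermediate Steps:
U(A, B) = A
n = 0
n*(9 + (0 - 10)) = 0*(9 + (0 - 10)) = 0*(9 - 10) = 0*(-1) = 0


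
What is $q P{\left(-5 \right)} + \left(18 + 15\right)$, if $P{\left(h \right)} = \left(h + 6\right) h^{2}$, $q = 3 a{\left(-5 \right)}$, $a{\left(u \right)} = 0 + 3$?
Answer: $258$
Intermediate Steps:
$a{\left(u \right)} = 3$
$q = 9$ ($q = 3 \cdot 3 = 9$)
$P{\left(h \right)} = h^{2} \left(6 + h\right)$ ($P{\left(h \right)} = \left(6 + h\right) h^{2} = h^{2} \left(6 + h\right)$)
$q P{\left(-5 \right)} + \left(18 + 15\right) = 9 \left(-5\right)^{2} \left(6 - 5\right) + \left(18 + 15\right) = 9 \cdot 25 \cdot 1 + 33 = 9 \cdot 25 + 33 = 225 + 33 = 258$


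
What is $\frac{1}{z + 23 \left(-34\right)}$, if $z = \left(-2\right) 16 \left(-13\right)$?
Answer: $- \frac{1}{366} \approx -0.0027322$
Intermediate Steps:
$z = 416$ ($z = \left(-32\right) \left(-13\right) = 416$)
$\frac{1}{z + 23 \left(-34\right)} = \frac{1}{416 + 23 \left(-34\right)} = \frac{1}{416 - 782} = \frac{1}{-366} = - \frac{1}{366}$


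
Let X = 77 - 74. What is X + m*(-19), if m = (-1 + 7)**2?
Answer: -681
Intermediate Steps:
m = 36 (m = 6**2 = 36)
X = 3
X + m*(-19) = 3 + 36*(-19) = 3 - 684 = -681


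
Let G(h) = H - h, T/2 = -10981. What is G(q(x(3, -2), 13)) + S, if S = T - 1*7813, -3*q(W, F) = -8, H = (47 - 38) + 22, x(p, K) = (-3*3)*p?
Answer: -89240/3 ≈ -29747.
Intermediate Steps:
x(p, K) = -9*p
H = 31 (H = 9 + 22 = 31)
T = -21962 (T = 2*(-10981) = -21962)
q(W, F) = 8/3 (q(W, F) = -⅓*(-8) = 8/3)
G(h) = 31 - h
S = -29775 (S = -21962 - 1*7813 = -21962 - 7813 = -29775)
G(q(x(3, -2), 13)) + S = (31 - 1*8/3) - 29775 = (31 - 8/3) - 29775 = 85/3 - 29775 = -89240/3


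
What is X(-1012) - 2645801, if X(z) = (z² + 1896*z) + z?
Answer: -3541421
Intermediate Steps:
X(z) = z² + 1897*z
X(-1012) - 2645801 = -1012*(1897 - 1012) - 2645801 = -1012*885 - 2645801 = -895620 - 2645801 = -3541421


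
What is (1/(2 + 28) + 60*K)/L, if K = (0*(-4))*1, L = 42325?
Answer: 1/1269750 ≈ 7.8756e-7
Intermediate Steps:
K = 0 (K = 0*1 = 0)
(1/(2 + 28) + 60*K)/L = (1/(2 + 28) + 60*0)/42325 = (1/30 + 0)*(1/42325) = (1/30)*(1/42325) = 1/1269750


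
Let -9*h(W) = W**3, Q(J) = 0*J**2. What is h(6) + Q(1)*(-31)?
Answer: -24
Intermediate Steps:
Q(J) = 0
h(W) = -W**3/9
h(6) + Q(1)*(-31) = -1/9*6**3 + 0*(-31) = -1/9*216 + 0 = -24 + 0 = -24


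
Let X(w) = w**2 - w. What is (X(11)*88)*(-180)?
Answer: -1742400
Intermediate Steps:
(X(11)*88)*(-180) = ((11*(-1 + 11))*88)*(-180) = ((11*10)*88)*(-180) = (110*88)*(-180) = 9680*(-180) = -1742400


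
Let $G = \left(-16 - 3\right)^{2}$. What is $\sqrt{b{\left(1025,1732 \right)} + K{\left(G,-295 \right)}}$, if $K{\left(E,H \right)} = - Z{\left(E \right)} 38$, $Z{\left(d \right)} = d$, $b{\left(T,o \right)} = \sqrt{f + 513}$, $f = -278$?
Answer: $\sqrt{-13718 + \sqrt{235}} \approx 117.06 i$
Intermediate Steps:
$G = 361$ ($G = \left(-19\right)^{2} = 361$)
$b{\left(T,o \right)} = \sqrt{235}$ ($b{\left(T,o \right)} = \sqrt{-278 + 513} = \sqrt{235}$)
$K{\left(E,H \right)} = - 38 E$ ($K{\left(E,H \right)} = - E 38 = - 38 E$)
$\sqrt{b{\left(1025,1732 \right)} + K{\left(G,-295 \right)}} = \sqrt{\sqrt{235} - 13718} = \sqrt{-13718 + \sqrt{235}}$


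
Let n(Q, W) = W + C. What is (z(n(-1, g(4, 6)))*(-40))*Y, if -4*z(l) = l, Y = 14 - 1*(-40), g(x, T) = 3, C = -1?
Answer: 1080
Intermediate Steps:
Y = 54 (Y = 14 + 40 = 54)
n(Q, W) = -1 + W (n(Q, W) = W - 1 = -1 + W)
z(l) = -l/4
(z(n(-1, g(4, 6)))*(-40))*Y = (-(-1 + 3)/4*(-40))*54 = (-¼*2*(-40))*54 = -½*(-40)*54 = 20*54 = 1080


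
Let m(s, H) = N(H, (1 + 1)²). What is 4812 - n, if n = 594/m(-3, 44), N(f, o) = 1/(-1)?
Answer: 5406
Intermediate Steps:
N(f, o) = -1
m(s, H) = -1
n = -594 (n = 594/(-1) = 594*(-1) = -594)
4812 - n = 4812 - 1*(-594) = 4812 + 594 = 5406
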